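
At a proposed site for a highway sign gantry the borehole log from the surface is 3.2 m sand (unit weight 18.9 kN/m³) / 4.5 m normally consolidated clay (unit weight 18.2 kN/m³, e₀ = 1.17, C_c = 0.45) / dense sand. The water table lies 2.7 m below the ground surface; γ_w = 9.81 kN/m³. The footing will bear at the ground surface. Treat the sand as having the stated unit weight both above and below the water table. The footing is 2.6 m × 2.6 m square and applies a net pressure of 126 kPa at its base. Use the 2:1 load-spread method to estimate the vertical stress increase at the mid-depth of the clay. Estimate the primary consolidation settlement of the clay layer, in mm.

Mid-depth of clay below the ground surface: z = 3.2 + 4.5/2 = 5.45 m.
Total vertical stress at mid-clay: σ_v = 18.9×3.2 + 18.2×2.25 = 101.43 kPa.
Pore pressure: u = 9.81×(5.45 − 2.7) = 26.978 kPa.
Initial effective stress: σ'_0 = σ_v − u = 101.43 − 26.978 = 74.452 kPa.
Stress increase at mid-clay by the 2:1 spreading method:
Δσ = qBL/((B+z)(L+z)) = 126×2.6×2.6/((2.6+5.45)(2.6+5.45)) = 13.144 kPa
Final effective stress: σ'_f = σ'_0 + Δσ = 74.452 + 13.144 = 87.596 kPa.
Normally consolidated clay, so the full stress increment lies on the virgin compression line:
S_c = C_c·H/(1+e₀)·log₁₀(σ'_f/σ'_0) = 0.45×4.5/(1+1.17)×log₁₀(87.596/74.452)
    = 0.93318 × 0.070608 = 0.06589 m

S_c ≈ 65.9 mm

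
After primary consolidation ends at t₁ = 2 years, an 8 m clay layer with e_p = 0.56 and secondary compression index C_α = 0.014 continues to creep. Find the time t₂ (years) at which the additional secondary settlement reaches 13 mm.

t₂ ≈ 3.03 years

S_s = C_α·H/(1+e_p)·log₁₀(t₂/t₁) ⇒ log₁₀(t₂/t₁) = S_s·(1+e_p)/(C_α·H).
log₁₀(t₂/t₁) = 0.013 × (1+0.56) / (0.014×8) = 0.1811
t₂ = t₁ × 10^0.1811 = 2 × 1.517 = 3.035 years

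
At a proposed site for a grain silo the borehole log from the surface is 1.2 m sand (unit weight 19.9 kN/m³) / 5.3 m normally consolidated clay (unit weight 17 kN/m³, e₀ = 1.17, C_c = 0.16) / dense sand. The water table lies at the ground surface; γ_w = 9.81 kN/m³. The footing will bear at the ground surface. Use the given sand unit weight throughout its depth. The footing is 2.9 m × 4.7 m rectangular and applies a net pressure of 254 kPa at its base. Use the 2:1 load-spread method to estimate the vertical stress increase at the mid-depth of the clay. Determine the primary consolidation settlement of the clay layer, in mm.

S_c ≈ 182 mm

Mid-depth of clay below the ground surface: z = 1.2 + 5.3/2 = 3.85 m.
Total vertical stress at mid-clay: σ_v = 19.9×1.2 + 17×2.65 = 68.93 kPa.
Pore pressure: u = 9.81×(3.85 − 0) = 37.769 kPa.
Initial effective stress: σ'_0 = σ_v − u = 68.93 − 37.769 = 31.161 kPa.
Stress increase at mid-clay by the 2:1 spreading method:
Δσ = qBL/((B+z)(L+z)) = 254×2.9×4.7/((2.9+3.85)(4.7+3.85)) = 59.987 kPa
Final effective stress: σ'_f = σ'_0 + Δσ = 31.161 + 59.987 = 91.148 kPa.
Normally consolidated clay, so the full stress increment lies on the virgin compression line:
S_c = C_c·H/(1+e₀)·log₁₀(σ'_f/σ'_0) = 0.16×5.3/(1+1.17)×log₁₀(91.148/31.161)
    = 0.39078 × 0.46614 = 0.1822 m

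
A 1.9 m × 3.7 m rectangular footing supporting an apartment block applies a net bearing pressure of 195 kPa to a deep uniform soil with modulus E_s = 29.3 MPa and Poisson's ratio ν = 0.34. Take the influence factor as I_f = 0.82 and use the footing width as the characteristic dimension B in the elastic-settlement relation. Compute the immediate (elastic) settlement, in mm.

Immediate (elastic) settlement: S_e = q·B·(1−ν²)/E_s · I_f.
E_s = 29.3 MPa = 29300 kPa.
S_e = 195 × 1.9 × (1 − 0.34²) / 29300 × 0.82
    = 195 × 1.9 × 0.8844 / 29300 × 0.82
    = 0.00917 m = 9.17 mm

S_e ≈ 9.17 mm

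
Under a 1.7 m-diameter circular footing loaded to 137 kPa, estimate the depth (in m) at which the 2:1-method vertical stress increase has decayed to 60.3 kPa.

z ≈ 0.862 m

2:1 spreading — at depth z the loaded area has grown by z in each plan dimension:
qD²/(D+z)² = Δσ_z ⇒ z = D(√(q/Δσ_z) − 1) = 1.7×(√(137/60.3) − 1) = 0.8624 m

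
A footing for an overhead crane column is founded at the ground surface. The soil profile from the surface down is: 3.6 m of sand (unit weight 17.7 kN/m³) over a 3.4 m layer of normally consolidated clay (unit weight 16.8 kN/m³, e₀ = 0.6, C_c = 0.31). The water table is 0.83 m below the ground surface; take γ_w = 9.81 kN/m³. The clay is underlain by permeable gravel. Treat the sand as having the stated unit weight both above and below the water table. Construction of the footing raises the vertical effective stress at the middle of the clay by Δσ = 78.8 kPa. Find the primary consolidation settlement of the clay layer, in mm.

S_c ≈ 276 mm

Mid-depth of clay below the ground surface: z = 3.6 + 3.4/2 = 5.3 m.
Total vertical stress at mid-clay: σ_v = 17.7×3.6 + 16.8×1.7 = 92.28 kPa.
Pore pressure: u = 9.81×(5.3 − 0.83) = 43.851 kPa.
Initial effective stress: σ'_0 = σ_v − u = 92.28 − 43.851 = 48.429 kPa.
Final effective stress: σ'_f = σ'_0 + Δσ = 48.429 + 78.8 = 127.23 kPa.
Normally consolidated clay, so the full stress increment lies on the virgin compression line:
S_c = C_c·H/(1+e₀)·log₁₀(σ'_f/σ'_0) = 0.31×3.4/(1+0.6)×log₁₀(127.23/48.429)
    = 0.65875 × 0.41948 = 0.2763 m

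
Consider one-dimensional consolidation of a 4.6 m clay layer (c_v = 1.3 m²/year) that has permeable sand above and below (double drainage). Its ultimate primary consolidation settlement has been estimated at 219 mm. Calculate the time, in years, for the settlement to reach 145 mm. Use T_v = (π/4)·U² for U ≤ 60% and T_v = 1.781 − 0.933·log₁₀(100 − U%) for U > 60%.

t ≈ 1.44 years

Drainage path length: H_d = H/2 = 2.3 m (double drainage).
U = S(t)/S_ult = 145/219 = 0.6621.
U > 60%: T_v = 1.781 − 0.933·log₁₀(100 − 66.21) = 0.35464.
t = T_v·H_d²/c_v = 0.35464×2.3²/1.3 = 1.443 years.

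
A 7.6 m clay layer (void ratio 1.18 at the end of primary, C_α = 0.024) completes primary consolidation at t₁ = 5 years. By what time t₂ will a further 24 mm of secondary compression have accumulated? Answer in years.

t₂ ≈ 9.68 years

S_s = C_α·H/(1+e_p)·log₁₀(t₂/t₁) ⇒ log₁₀(t₂/t₁) = S_s·(1+e_p)/(C_α·H).
log₁₀(t₂/t₁) = 0.024 × (1+1.18) / (0.024×7.6) = 0.2868
t₂ = t₁ × 10^0.2868 = 5 × 1.936 = 9.679 years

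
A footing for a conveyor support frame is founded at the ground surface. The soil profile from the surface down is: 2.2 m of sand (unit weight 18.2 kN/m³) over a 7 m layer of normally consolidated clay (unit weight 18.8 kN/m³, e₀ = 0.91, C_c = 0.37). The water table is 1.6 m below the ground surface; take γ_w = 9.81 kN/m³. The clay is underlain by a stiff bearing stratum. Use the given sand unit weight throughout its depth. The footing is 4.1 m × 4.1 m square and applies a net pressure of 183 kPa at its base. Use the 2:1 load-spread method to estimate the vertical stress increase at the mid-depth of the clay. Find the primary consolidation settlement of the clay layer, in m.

Mid-depth of clay below the ground surface: z = 2.2 + 7/2 = 5.7 m.
Total vertical stress at mid-clay: σ_v = 18.2×2.2 + 18.8×3.5 = 105.84 kPa.
Pore pressure: u = 9.81×(5.7 − 1.6) = 40.221 kPa.
Initial effective stress: σ'_0 = σ_v − u = 105.84 − 40.221 = 65.619 kPa.
Stress increase at mid-clay by the 2:1 spreading method:
Δσ = qBL/((B+z)(L+z)) = 183×4.1×4.1/((4.1+5.7)(4.1+5.7)) = 32.031 kPa
Final effective stress: σ'_f = σ'_0 + Δσ = 65.619 + 32.031 = 97.65 kPa.
Normally consolidated clay, so the full stress increment lies on the virgin compression line:
S_c = C_c·H/(1+e₀)·log₁₀(σ'_f/σ'_0) = 0.37×7/(1+0.91)×log₁₀(97.65/65.619)
    = 1.356 × 0.17264 = 0.2341 m

S_c ≈ 0.234 m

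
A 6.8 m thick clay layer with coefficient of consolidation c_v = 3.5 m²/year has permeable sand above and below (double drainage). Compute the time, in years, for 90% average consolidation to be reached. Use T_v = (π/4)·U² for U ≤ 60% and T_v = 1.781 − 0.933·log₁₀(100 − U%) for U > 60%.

Drainage path length: H_d = H/2 = 3.4 m (double drainage).
U > 60%: T_v = 1.781 − 0.933·log₁₀(100 − 90) = 0.848.
t = T_v·H_d²/c_v = 0.848×3.4²/3.5 = 2.801 years.

t ≈ 2.8 years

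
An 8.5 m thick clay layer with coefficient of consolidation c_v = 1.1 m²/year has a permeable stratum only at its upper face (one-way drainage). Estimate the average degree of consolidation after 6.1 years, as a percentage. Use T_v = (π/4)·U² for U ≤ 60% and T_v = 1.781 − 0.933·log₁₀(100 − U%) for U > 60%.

U ≈ 34.4 %

Drainage path length: H_d = H = 8.5 m (single drainage).
T_v = c_v·t/H_d² = 1.1×6.1/8.5² = 0.092872.
T_v = 0.092872 corresponds to the U ≤ 60% branch:
U = √(4T_v/π) = 0.3439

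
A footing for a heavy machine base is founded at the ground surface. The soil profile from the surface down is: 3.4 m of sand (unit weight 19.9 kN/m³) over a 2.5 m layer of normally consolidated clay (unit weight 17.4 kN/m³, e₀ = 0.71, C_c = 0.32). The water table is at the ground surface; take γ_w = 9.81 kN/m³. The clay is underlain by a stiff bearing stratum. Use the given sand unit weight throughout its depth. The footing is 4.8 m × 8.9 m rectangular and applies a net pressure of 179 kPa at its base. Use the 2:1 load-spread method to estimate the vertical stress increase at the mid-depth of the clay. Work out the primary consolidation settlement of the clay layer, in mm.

Mid-depth of clay below the ground surface: z = 3.4 + 2.5/2 = 4.65 m.
Total vertical stress at mid-clay: σ_v = 19.9×3.4 + 17.4×1.25 = 89.41 kPa.
Pore pressure: u = 9.81×(4.65 − 0) = 45.617 kPa.
Initial effective stress: σ'_0 = σ_v − u = 89.41 − 45.617 = 43.793 kPa.
Stress increase at mid-clay by the 2:1 spreading method:
Δσ = qBL/((B+z)(L+z)) = 179×4.8×8.9/((4.8+4.65)(8.9+4.65)) = 59.719 kPa
Final effective stress: σ'_f = σ'_0 + Δσ = 43.793 + 59.719 = 103.51 kPa.
Normally consolidated clay, so the full stress increment lies on the virgin compression line:
S_c = C_c·H/(1+e₀)·log₁₀(σ'_f/σ'_0) = 0.32×2.5/(1+0.71)×log₁₀(103.51/43.793)
    = 0.46784 × 0.37358 = 0.1748 m

S_c ≈ 175 mm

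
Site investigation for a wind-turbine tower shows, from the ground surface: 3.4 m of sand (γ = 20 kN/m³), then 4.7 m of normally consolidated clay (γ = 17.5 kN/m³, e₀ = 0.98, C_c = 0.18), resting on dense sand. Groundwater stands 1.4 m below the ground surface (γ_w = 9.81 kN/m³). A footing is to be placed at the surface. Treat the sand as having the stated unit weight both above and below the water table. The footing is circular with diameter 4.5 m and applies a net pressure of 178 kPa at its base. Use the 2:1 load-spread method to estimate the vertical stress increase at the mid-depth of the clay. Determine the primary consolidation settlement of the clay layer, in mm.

S_c ≈ 77.2 mm

Mid-depth of clay below the ground surface: z = 3.4 + 4.7/2 = 5.75 m.
Total vertical stress at mid-clay: σ_v = 20×3.4 + 17.5×2.35 = 109.12 kPa.
Pore pressure: u = 9.81×(5.75 − 1.4) = 42.673 kPa.
Initial effective stress: σ'_0 = σ_v − u = 109.12 − 42.673 = 66.447 kPa.
Stress increase at mid-clay by the 2:1 spreading method:
Δσ ≈ qD²/(D+z)² = 178×4.5²/(4.5+5.75)² = 34.308 kPa
Final effective stress: σ'_f = σ'_0 + Δσ = 66.447 + 34.308 = 100.75 kPa.
Normally consolidated clay, so the full stress increment lies on the virgin compression line:
S_c = C_c·H/(1+e₀)·log₁₀(σ'_f/σ'_0) = 0.18×4.7/(1+0.98)×log₁₀(100.75/66.447)
    = 0.42727 × 0.18077 = 0.07724 m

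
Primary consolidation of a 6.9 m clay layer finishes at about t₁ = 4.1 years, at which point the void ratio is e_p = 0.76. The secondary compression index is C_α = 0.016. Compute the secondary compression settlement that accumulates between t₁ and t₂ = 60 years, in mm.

S_s ≈ 73.1 mm

Secondary compression: S_s = C_α·H/(1+e_p)·log₁₀(t₂/t₁)
S_s = 0.016×6.9/(1+0.76)×log₁₀(60/4.1)
    = 0.06273 × 1.165 = 0.0731 m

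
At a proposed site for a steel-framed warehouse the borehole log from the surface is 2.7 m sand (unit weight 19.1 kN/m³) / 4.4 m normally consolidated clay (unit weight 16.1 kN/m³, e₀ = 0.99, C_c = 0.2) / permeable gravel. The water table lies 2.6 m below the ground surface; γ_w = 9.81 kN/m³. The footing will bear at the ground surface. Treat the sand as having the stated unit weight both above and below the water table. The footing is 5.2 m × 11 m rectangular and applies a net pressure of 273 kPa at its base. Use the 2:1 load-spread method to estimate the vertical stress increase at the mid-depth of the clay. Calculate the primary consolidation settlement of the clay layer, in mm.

Mid-depth of clay below the ground surface: z = 2.7 + 4.4/2 = 4.9 m.
Total vertical stress at mid-clay: σ_v = 19.1×2.7 + 16.1×2.2 = 86.99 kPa.
Pore pressure: u = 9.81×(4.9 − 2.6) = 22.563 kPa.
Initial effective stress: σ'_0 = σ_v − u = 86.99 − 22.563 = 64.427 kPa.
Stress increase at mid-clay by the 2:1 spreading method:
Δσ = qBL/((B+z)(L+z)) = 273×5.2×11/((5.2+4.9)(11+4.9)) = 97.239 kPa
Final effective stress: σ'_f = σ'_0 + Δσ = 64.427 + 97.239 = 161.67 kPa.
Normally consolidated clay, so the full stress increment lies on the virgin compression line:
S_c = C_c·H/(1+e₀)·log₁₀(σ'_f/σ'_0) = 0.2×4.4/(1+0.99)×log₁₀(161.67/64.427)
    = 0.44221 × 0.39956 = 0.1767 m

S_c ≈ 177 mm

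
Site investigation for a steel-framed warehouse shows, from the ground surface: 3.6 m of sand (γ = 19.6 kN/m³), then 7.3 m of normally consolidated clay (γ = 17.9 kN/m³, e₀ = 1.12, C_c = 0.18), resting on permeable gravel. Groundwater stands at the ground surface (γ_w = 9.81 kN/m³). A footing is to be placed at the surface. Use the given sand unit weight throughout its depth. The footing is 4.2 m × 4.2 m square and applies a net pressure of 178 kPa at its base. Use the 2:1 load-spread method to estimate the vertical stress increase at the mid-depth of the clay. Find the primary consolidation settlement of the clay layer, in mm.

Mid-depth of clay below the ground surface: z = 3.6 + 7.3/2 = 7.25 m.
Total vertical stress at mid-clay: σ_v = 19.6×3.6 + 17.9×3.65 = 135.89 kPa.
Pore pressure: u = 9.81×(7.25 − 0) = 71.123 kPa.
Initial effective stress: σ'_0 = σ_v − u = 135.89 − 71.123 = 64.767 kPa.
Stress increase at mid-clay by the 2:1 spreading method:
Δσ = qBL/((B+z)(L+z)) = 178×4.2×4.2/((4.2+7.25)(4.2+7.25)) = 23.95 kPa
Final effective stress: σ'_f = σ'_0 + Δσ = 64.767 + 23.95 = 88.717 kPa.
Normally consolidated clay, so the full stress increment lies on the virgin compression line:
S_c = C_c·H/(1+e₀)·log₁₀(σ'_f/σ'_0) = 0.18×7.3/(1+1.12)×log₁₀(88.717/64.767)
    = 0.61981 × 0.13665 = 0.0847 m

S_c ≈ 84.7 mm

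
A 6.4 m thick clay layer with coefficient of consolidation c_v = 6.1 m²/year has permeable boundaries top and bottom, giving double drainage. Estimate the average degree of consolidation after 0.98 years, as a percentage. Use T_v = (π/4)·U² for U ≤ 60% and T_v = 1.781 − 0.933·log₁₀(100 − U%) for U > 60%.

U ≈ 80.8 %

Drainage path length: H_d = H/2 = 3.2 m (double drainage).
T_v = c_v·t/H_d² = 6.1×0.98/3.2² = 0.58379.
T_v = 0.58379 corresponds to the U > 60% branch:
U = 1 − 10^((1.781 − T_v)/0.933)/100 = 0.8081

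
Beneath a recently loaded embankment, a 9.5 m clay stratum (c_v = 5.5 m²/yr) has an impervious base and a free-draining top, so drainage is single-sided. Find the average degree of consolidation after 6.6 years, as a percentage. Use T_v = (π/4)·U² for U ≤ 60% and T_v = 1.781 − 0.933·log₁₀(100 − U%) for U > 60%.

U ≈ 70 %

Drainage path length: H_d = H = 9.5 m (single drainage).
T_v = c_v·t/H_d² = 5.5×6.6/9.5² = 0.40222.
T_v = 0.40222 corresponds to the U > 60% branch:
U = 1 − 10^((1.781 − T_v)/0.933)/100 = 0.6995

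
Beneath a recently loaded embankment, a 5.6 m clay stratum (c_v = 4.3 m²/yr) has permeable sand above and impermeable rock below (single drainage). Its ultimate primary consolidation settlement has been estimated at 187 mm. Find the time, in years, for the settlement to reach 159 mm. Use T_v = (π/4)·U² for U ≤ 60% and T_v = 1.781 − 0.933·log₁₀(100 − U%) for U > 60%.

Drainage path length: H_d = H = 5.6 m (single drainage).
U = S(t)/S_ult = 159/187 = 0.8503.
U > 60%: T_v = 1.781 − 0.933·log₁₀(100 − 85.027) = 0.68443.
t = T_v·H_d²/c_v = 0.68443×5.6²/4.3 = 4.992 years.

t ≈ 4.99 years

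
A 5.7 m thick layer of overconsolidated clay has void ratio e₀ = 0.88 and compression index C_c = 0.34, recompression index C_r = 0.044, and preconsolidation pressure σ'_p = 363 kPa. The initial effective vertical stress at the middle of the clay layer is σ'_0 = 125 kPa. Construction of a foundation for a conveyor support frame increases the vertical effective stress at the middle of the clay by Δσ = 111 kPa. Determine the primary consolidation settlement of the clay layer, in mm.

Final effective stress: σ'_f = 125 + 111 = 236 kPa.
σ'_f = 236 ≤ σ'_p = 363 kPa, so the clay remains overconsolidated and only the recompression index applies:
S_c = C_r·H/(1+e₀)·log₁₀(σ'_f/σ'_0) = 0.044×5.7/1.88×log₁₀(236/125)
    = 0.1334 × 0.276 = 0.03682 m

S_c ≈ 36.8 mm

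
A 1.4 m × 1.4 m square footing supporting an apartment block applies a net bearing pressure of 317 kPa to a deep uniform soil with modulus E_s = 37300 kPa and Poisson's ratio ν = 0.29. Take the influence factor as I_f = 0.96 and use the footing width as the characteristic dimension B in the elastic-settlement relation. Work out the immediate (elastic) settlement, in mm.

S_e ≈ 10.5 mm

Immediate (elastic) settlement: S_e = q·B·(1−ν²)/E_s · I_f.
S_e = 317 × 1.4 × (1 − 0.29²) / 37300 × 0.96
    = 317 × 1.4 × 0.9159 / 37300 × 0.96
    = 0.01046 m = 10.46 mm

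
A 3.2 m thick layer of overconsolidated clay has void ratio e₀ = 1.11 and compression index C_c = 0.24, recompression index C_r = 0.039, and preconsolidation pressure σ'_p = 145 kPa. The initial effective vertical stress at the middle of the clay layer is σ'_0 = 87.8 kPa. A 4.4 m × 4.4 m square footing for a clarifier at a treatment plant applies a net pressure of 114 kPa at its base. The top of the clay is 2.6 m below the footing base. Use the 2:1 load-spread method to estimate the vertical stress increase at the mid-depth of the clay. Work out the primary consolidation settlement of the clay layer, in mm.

Mid-depth of clay below the footing base: z = 2.6 + 3.2/2 = 4.2 m.
Stress increase at mid-clay by the 2:1 spreading method:
Δσ = qBL/((B+z)(L+z)) = 114×4.4×4.4/((4.4+4.2)(4.4+4.2)) = 29.841 kPa
Final effective stress: σ'_f = 87.8 + 29.841 = 117.64 kPa.
σ'_f = 117.64 ≤ σ'_p = 145 kPa, so the clay remains overconsolidated and only the recompression index applies:
S_c = C_r·H/(1+e₀)·log₁₀(σ'_f/σ'_0) = 0.039×3.2/2.11×log₁₀(117.64/87.8)
    = 0.059147 × 0.12706 = 0.007515 m

S_c ≈ 7.52 mm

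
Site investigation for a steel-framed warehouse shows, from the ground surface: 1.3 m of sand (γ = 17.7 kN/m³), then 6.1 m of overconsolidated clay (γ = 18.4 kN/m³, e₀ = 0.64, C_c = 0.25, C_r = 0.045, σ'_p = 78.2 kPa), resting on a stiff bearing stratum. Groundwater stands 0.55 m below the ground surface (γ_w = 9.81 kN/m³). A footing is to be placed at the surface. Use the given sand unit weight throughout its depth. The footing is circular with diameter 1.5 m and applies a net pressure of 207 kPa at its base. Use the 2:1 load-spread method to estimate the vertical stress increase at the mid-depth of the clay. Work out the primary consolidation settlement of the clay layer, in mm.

Mid-depth of clay below the ground surface: z = 1.3 + 6.1/2 = 4.35 m.
Total vertical stress at mid-clay: σ_v = 17.7×1.3 + 18.4×3.05 = 79.13 kPa.
Pore pressure: u = 9.81×(4.35 − 0.55) = 37.278 kPa.
Initial effective stress: σ'_0 = σ_v − u = 79.13 − 37.278 = 41.852 kPa.
Stress increase at mid-clay by the 2:1 spreading method:
Δσ ≈ qD²/(D+z)² = 207×1.5²/(1.5+4.35)² = 13.609 kPa
Final effective stress: σ'_f = 41.852 + 13.609 = 55.461 kPa.
σ'_f = 55.461 ≤ σ'_p = 78.2 kPa, so the clay remains overconsolidated and only the recompression index applies:
S_c = C_r·H/(1+e₀)·log₁₀(σ'_f/σ'_0) = 0.045×6.1/1.64×log₁₀(55.461/41.852)
    = 0.16738 × 0.12227 = 0.02047 m

S_c ≈ 20.5 mm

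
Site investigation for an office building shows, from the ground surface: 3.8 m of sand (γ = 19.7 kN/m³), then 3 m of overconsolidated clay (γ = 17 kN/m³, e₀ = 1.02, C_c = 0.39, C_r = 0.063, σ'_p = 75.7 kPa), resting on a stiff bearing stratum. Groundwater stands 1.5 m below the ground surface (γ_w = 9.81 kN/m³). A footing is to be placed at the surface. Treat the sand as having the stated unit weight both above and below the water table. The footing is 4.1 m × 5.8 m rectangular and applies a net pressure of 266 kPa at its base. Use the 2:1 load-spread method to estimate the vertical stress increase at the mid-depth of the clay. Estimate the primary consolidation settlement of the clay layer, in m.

Mid-depth of clay below the ground surface: z = 3.8 + 3/2 = 5.3 m.
Total vertical stress at mid-clay: σ_v = 19.7×3.8 + 17×1.5 = 100.36 kPa.
Pore pressure: u = 9.81×(5.3 − 1.5) = 37.278 kPa.
Initial effective stress: σ'_0 = σ_v − u = 100.36 − 37.278 = 63.082 kPa.
Stress increase at mid-clay by the 2:1 spreading method:
Δσ = qBL/((B+z)(L+z)) = 266×4.1×5.8/((4.1+5.3)(5.8+5.3)) = 60.624 kPa
Final effective stress: σ'_f = 63.082 + 60.624 = 123.71 kPa.
σ'_f = 123.71 > σ'_p = 75.7 kPa, so the stress path crosses the preconsolidation pressure — recompression up to σ'_p, then virgin compression beyond:
S_c = H/(1+e₀)·[C_r·log₁₀(σ'_p/σ'_0) + C_c·log₁₀(σ'_f/σ'_p)]
    = 3/2.02 × [0.063×log₁₀(75.7/63.082) + 0.39×log₁₀(123.71/75.7)]
    = 1.4851 × [0.004989 + 0.08319] = 0.131 m

S_c ≈ 0.131 m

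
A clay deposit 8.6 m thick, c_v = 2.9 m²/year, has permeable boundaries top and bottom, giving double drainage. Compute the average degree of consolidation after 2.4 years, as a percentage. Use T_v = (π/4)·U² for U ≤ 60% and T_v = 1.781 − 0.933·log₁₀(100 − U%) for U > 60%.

U ≈ 68 %

Drainage path length: H_d = H/2 = 4.3 m (double drainage).
T_v = c_v·t/H_d² = 2.9×2.4/4.3² = 0.37642.
T_v = 0.37642 corresponds to the U > 60% branch:
U = 1 − 10^((1.781 − T_v)/0.933)/100 = 0.6798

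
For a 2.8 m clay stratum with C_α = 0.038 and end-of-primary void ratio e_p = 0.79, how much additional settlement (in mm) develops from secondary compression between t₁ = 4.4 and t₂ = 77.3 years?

S_s ≈ 74 mm

Secondary compression: S_s = C_α·H/(1+e_p)·log₁₀(t₂/t₁)
S_s = 0.038×2.8/(1+0.79)×log₁₀(77.3/4.4)
    = 0.05944 × 1.245 = 0.07399 m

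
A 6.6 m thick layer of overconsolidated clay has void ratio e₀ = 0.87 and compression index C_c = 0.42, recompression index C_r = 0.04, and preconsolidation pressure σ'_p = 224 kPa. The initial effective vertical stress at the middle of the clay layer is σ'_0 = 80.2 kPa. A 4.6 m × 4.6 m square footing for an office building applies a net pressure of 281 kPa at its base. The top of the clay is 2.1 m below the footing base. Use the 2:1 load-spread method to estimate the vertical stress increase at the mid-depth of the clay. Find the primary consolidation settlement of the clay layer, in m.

S_c ≈ 0.034 m

Mid-depth of clay below the footing base: z = 2.1 + 6.6/2 = 5.4 m.
Stress increase at mid-clay by the 2:1 spreading method:
Δσ = qBL/((B+z)(L+z)) = 281×4.6×4.6/((4.6+5.4)(4.6+5.4)) = 59.46 kPa
Final effective stress: σ'_f = 80.2 + 59.46 = 139.66 kPa.
σ'_f = 139.66 ≤ σ'_p = 224 kPa, so the clay remains overconsolidated and only the recompression index applies:
S_c = C_r·H/(1+e₀)·log₁₀(σ'_f/σ'_0) = 0.04×6.6/1.87×log₁₀(139.66/80.2)
    = 0.14118 × 0.2409 = 0.03401 m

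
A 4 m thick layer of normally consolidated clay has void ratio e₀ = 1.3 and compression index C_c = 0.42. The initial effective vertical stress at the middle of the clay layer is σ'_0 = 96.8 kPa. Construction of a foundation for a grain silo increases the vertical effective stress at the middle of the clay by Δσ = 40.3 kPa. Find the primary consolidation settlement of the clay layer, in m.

S_c ≈ 0.11 m

Final effective stress: σ'_f = σ'_0 + Δσ = 96.8 + 40.3 = 137.1 kPa.
Normally consolidated clay, so the full stress increment lies on the virgin compression line:
S_c = C_c·H/(1+e₀)·log₁₀(σ'_f/σ'_0) = 0.42×4/(1+1.3)×log₁₀(137.1/96.8)
    = 0.73043 × 0.15116 = 0.1104 m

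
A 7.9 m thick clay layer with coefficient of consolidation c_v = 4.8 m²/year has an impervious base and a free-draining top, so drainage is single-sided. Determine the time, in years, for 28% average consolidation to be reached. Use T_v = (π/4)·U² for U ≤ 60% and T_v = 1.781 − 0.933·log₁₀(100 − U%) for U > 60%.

t ≈ 0.801 years

Drainage path length: H_d = H = 7.9 m (single drainage).
U ≤ 60%: T_v = (π/4)·U² = (π/4)×0.28² = 0.061575.
t = T_v·H_d²/c_v = 0.061575×7.9²/4.8 = 0.8006 years.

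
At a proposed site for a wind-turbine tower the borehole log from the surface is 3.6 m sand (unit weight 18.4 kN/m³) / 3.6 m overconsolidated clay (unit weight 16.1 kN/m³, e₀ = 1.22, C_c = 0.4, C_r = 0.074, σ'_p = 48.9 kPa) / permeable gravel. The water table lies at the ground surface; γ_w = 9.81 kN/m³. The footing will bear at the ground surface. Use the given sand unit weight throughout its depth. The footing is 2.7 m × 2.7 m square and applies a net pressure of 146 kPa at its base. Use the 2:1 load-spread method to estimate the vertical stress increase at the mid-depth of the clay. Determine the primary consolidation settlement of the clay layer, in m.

Mid-depth of clay below the ground surface: z = 3.6 + 3.6/2 = 5.4 m.
Total vertical stress at mid-clay: σ_v = 18.4×3.6 + 16.1×1.8 = 95.22 kPa.
Pore pressure: u = 9.81×(5.4 − 0) = 52.974 kPa.
Initial effective stress: σ'_0 = σ_v − u = 95.22 − 52.974 = 42.246 kPa.
Stress increase at mid-clay by the 2:1 spreading method:
Δσ = qBL/((B+z)(L+z)) = 146×2.7×2.7/((2.7+5.4)(2.7+5.4)) = 16.222 kPa
Final effective stress: σ'_f = 42.246 + 16.222 = 58.468 kPa.
σ'_f = 58.468 > σ'_p = 48.9 kPa, so the stress path crosses the preconsolidation pressure — recompression up to σ'_p, then virgin compression beyond:
S_c = H/(1+e₀)·[C_r·log₁₀(σ'_p/σ'_0) + C_c·log₁₀(σ'_f/σ'_p)]
    = 3.6/2.22 × [0.074×log₁₀(48.9/42.246) + 0.4×log₁₀(58.468/48.9)]
    = 1.6216 × [0.0047007 + 0.031044] = 0.05796 m

S_c ≈ 0.058 m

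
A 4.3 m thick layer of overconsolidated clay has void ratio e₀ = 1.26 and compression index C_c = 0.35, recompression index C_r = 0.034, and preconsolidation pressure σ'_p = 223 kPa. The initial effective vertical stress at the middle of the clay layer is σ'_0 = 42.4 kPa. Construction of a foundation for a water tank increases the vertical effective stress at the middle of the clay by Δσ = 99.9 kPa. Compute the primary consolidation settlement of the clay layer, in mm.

Final effective stress: σ'_f = 42.4 + 99.9 = 142.3 kPa.
σ'_f = 142.3 ≤ σ'_p = 223 kPa, so the clay remains overconsolidated and only the recompression index applies:
S_c = C_r·H/(1+e₀)·log₁₀(σ'_f/σ'_0) = 0.034×4.3/2.26×log₁₀(142.3/42.4)
    = 0.064692 × 0.52584 = 0.03402 m

S_c ≈ 34 mm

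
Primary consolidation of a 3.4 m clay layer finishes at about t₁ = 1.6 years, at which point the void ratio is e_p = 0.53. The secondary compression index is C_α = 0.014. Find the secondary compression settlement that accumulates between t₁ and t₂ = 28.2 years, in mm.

Secondary compression: S_s = C_α·H/(1+e_p)·log₁₀(t₂/t₁)
S_s = 0.014×3.4/(1+0.53)×log₁₀(28.2/1.6)
    = 0.03111 × 1.246 = 0.03877 m

S_s ≈ 38.8 mm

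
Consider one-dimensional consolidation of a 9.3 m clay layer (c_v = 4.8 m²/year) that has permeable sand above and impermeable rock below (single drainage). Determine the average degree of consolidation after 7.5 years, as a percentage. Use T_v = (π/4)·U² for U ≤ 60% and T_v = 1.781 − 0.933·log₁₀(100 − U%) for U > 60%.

Drainage path length: H_d = H = 9.3 m (single drainage).
T_v = c_v·t/H_d² = 4.8×7.5/9.3² = 0.41623.
T_v = 0.41623 corresponds to the U > 60% branch:
U = 1 − 10^((1.781 − T_v)/0.933)/100 = 0.7097

U ≈ 71 %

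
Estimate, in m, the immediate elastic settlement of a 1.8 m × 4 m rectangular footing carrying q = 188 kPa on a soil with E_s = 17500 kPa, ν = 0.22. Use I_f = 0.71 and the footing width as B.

Immediate (elastic) settlement: S_e = q·B·(1−ν²)/E_s · I_f.
S_e = 188 × 1.8 × (1 − 0.22²) / 17500 × 0.71
    = 188 × 1.8 × 0.9516 / 17500 × 0.71
    = 0.01306 m

S_e ≈ 0.0131 m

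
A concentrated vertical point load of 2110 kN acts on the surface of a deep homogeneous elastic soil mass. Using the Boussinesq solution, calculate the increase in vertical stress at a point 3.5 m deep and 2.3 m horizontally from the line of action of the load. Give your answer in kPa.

Δσ_z ≈ 33.5 kPa

Boussinesq vertical stress below a point load on an elastic half-space:
Δσ_z = 3P/(2πz²) · [1 + (r/z)²]^(−5/2)
r/z = 2.3/3.5 = 0.65714; [1+(r/z)²]^(−5/2) = 0.40763.
Δσ_z = 3×2110/(2π×3.5²) × 0.40763 = 82.241 × 0.40763 = 33.52 kPa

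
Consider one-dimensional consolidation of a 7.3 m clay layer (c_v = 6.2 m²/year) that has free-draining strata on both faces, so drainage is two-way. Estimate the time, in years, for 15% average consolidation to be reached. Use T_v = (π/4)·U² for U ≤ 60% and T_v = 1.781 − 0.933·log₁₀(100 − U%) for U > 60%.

t ≈ 0.038 years

Drainage path length: H_d = H/2 = 3.65 m (double drainage).
U ≤ 60%: T_v = (π/4)·U² = (π/4)×0.15² = 0.017671.
t = T_v·H_d²/c_v = 0.017671×3.65²/6.2 = 0.03797 years.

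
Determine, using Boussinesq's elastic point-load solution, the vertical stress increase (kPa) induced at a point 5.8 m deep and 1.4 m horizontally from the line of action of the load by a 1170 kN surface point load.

Boussinesq vertical stress below a point load on an elastic half-space:
Δσ_z = 3P/(2πz²) · [1 + (r/z)²]^(−5/2)
r/z = 1.4/5.8 = 0.24138; [1+(r/z)²]^(−5/2) = 0.86799.
Δσ_z = 3×1170/(2π×5.8²) × 0.86799 = 16.606 × 0.86799 = 14.41 kPa

Δσ_z ≈ 14.4 kPa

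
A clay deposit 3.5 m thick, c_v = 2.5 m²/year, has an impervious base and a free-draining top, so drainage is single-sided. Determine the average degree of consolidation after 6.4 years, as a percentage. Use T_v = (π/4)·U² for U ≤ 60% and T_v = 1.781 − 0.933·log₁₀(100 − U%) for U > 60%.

Drainage path length: H_d = H = 3.5 m (single drainage).
T_v = c_v·t/H_d² = 2.5×6.4/3.5² = 1.3061.
T_v = 1.3061 corresponds to the U > 60% branch:
U = 1 − 10^((1.781 − T_v)/0.933)/100 = 0.9677

U ≈ 96.8 %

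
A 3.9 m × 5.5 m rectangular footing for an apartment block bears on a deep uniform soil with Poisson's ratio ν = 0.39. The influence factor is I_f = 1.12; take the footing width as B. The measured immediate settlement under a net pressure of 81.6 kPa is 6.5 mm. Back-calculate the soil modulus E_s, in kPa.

E_s ≈ 46500 kPa

S_e = q·B·(1−ν²)/E_s · I_f  ⇒  E_s = q·B·(1−ν²)·I_f / S_e.
E_s = 81.6 × 3.9 × 0.8479 × 1.12 / 0.0065 = 46490 kPa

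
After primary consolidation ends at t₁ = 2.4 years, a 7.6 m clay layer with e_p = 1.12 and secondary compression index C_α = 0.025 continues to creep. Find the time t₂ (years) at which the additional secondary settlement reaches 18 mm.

t₂ ≈ 3.81 years

S_s = C_α·H/(1+e_p)·log₁₀(t₂/t₁) ⇒ log₁₀(t₂/t₁) = S_s·(1+e_p)/(C_α·H).
log₁₀(t₂/t₁) = 0.018 × (1+1.12) / (0.025×7.6) = 0.2008
t₂ = t₁ × 10^0.2008 = 2.4 × 1.588 = 3.811 years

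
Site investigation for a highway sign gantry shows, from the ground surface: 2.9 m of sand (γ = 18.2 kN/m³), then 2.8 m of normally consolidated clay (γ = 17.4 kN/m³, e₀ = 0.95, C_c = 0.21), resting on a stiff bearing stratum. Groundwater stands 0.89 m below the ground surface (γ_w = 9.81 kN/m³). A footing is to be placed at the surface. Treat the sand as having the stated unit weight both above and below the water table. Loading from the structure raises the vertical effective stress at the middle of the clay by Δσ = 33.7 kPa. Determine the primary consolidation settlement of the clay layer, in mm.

Mid-depth of clay below the ground surface: z = 2.9 + 2.8/2 = 4.3 m.
Total vertical stress at mid-clay: σ_v = 18.2×2.9 + 17.4×1.4 = 77.14 kPa.
Pore pressure: u = 9.81×(4.3 − 0.89) = 33.452 kPa.
Initial effective stress: σ'_0 = σ_v − u = 77.14 − 33.452 = 43.688 kPa.
Final effective stress: σ'_f = σ'_0 + Δσ = 43.688 + 33.7 = 77.388 kPa.
Normally consolidated clay, so the full stress increment lies on the virgin compression line:
S_c = C_c·H/(1+e₀)·log₁₀(σ'_f/σ'_0) = 0.21×2.8/(1+0.95)×log₁₀(77.388/43.688)
    = 0.30154 × 0.24831 = 0.07488 m

S_c ≈ 74.9 mm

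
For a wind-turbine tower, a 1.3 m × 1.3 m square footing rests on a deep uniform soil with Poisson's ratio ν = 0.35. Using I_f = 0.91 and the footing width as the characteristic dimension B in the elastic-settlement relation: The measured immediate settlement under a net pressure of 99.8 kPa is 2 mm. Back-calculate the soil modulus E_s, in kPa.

S_e = q·B·(1−ν²)/E_s · I_f  ⇒  E_s = q·B·(1−ν²)·I_f / S_e.
E_s = 99.8 × 1.3 × 0.8775 × 0.91 / 0.002 = 51800 kPa

E_s ≈ 51800 kPa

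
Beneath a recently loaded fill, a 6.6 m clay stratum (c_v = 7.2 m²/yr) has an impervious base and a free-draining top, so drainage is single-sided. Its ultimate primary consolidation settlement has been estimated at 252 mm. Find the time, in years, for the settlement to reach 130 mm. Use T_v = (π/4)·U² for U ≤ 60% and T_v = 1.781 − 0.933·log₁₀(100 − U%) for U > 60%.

t ≈ 1.26 years

Drainage path length: H_d = H = 6.6 m (single drainage).
U = S(t)/S_ult = 130/252 = 0.5159.
U ≤ 60%: T_v = (π/4)·U² = (π/4)×0.51587² = 0.20901.
t = T_v·H_d²/c_v = 0.20901×6.6²/7.2 = 1.265 years.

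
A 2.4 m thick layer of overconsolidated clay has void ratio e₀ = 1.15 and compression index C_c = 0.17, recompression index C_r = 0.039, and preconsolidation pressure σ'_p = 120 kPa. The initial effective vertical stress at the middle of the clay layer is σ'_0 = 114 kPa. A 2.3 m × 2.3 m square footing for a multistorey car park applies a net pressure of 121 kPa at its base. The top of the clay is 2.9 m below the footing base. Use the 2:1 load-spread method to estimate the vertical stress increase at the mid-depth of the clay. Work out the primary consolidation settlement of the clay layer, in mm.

Mid-depth of clay below the footing base: z = 2.9 + 2.4/2 = 4.1 m.
Stress increase at mid-clay by the 2:1 spreading method:
Δσ = qBL/((B+z)(L+z)) = 121×2.3×2.3/((2.3+4.1)(2.3+4.1)) = 15.627 kPa
Final effective stress: σ'_f = 114 + 15.627 = 129.63 kPa.
σ'_f = 129.63 > σ'_p = 120 kPa, so the stress path crosses the preconsolidation pressure — recompression up to σ'_p, then virgin compression beyond:
S_c = H/(1+e₀)·[C_r·log₁₀(σ'_p/σ'_0) + C_c·log₁₀(σ'_f/σ'_p)]
    = 2.4/2.15 × [0.039×log₁₀(120/114) + 0.17×log₁₀(129.63/120)]
    = 1.1163 × [0.00086878 + 0.0056991] = 0.007332 m

S_c ≈ 7.33 mm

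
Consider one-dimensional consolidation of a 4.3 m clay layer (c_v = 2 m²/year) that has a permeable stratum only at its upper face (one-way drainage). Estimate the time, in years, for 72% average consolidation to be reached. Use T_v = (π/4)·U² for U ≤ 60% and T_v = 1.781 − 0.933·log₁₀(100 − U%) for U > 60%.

t ≈ 3.98 years

Drainage path length: H_d = H = 4.3 m (single drainage).
U > 60%: T_v = 1.781 − 0.933·log₁₀(100 − 72) = 0.4308.
t = T_v·H_d²/c_v = 0.4308×4.3²/2 = 3.983 years.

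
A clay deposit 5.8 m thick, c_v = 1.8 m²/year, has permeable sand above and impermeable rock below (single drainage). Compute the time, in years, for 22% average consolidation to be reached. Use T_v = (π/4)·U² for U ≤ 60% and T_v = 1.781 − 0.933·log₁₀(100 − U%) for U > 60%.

t ≈ 0.71 years

Drainage path length: H_d = H = 5.8 m (single drainage).
U ≤ 60%: T_v = (π/4)·U² = (π/4)×0.22² = 0.038013.
t = T_v·H_d²/c_v = 0.038013×5.8²/1.8 = 0.7104 years.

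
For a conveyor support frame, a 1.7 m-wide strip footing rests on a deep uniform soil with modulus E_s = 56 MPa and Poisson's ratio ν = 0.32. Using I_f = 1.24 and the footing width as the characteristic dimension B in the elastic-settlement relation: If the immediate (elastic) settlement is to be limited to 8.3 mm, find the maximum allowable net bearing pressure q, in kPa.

q ≈ 246 kPa

E_s = 56 MPa = 56000 kPa.
S_e = q·B·(1−ν²)/E_s · I_f  ⇒  q = S_e·E_s / (B·(1−ν²)·I_f).
q = 0.0083 × 56000 / (1.7 × 0.8976 × 1.24) = 245.6 kPa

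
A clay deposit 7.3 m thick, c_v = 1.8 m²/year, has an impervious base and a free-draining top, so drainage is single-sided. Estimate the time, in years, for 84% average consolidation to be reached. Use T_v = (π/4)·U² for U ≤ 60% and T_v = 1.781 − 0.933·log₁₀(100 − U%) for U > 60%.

t ≈ 19.5 years

Drainage path length: H_d = H = 7.3 m (single drainage).
U > 60%: T_v = 1.781 − 0.933·log₁₀(100 − 84) = 0.65756.
t = T_v·H_d²/c_v = 0.65756×7.3²/1.8 = 19.47 years.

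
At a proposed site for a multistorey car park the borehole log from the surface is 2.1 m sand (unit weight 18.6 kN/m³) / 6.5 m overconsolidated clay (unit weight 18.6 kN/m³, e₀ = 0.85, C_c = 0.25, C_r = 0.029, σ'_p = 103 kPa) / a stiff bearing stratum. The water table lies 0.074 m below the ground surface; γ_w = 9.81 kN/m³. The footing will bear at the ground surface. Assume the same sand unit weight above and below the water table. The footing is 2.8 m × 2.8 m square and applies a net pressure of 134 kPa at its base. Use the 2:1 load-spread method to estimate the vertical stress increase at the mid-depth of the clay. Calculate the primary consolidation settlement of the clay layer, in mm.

S_c ≈ 12.7 mm

Mid-depth of clay below the ground surface: z = 2.1 + 6.5/2 = 5.35 m.
Total vertical stress at mid-clay: σ_v = 18.6×2.1 + 18.6×3.25 = 99.51 kPa.
Pore pressure: u = 9.81×(5.35 − 0.074) = 51.758 kPa.
Initial effective stress: σ'_0 = σ_v − u = 99.51 − 51.758 = 47.752 kPa.
Stress increase at mid-clay by the 2:1 spreading method:
Δσ = qBL/((B+z)(L+z)) = 134×2.8×2.8/((2.8+5.35)(2.8+5.35)) = 15.816 kPa
Final effective stress: σ'_f = 47.752 + 15.816 = 63.568 kPa.
σ'_f = 63.568 ≤ σ'_p = 103 kPa, so the clay remains overconsolidated and only the recompression index applies:
S_c = C_r·H/(1+e₀)·log₁₀(σ'_f/σ'_0) = 0.029×6.5/1.85×log₁₀(63.568/47.752)
    = 0.10189 × 0.12425 = 0.01266 m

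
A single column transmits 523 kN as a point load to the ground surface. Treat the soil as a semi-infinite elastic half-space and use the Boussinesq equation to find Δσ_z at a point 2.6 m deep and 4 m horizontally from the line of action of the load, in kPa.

Δσ_z ≈ 1.78 kPa

Boussinesq vertical stress below a point load on an elastic half-space:
Δσ_z = 3P/(2πz²) · [1 + (r/z)²]^(−5/2)
r/z = 4/2.6 = 1.5385; [1+(r/z)²]^(−5/2) = 0.048077.
Δσ_z = 3×523/(2π×2.6²) × 0.048077 = 36.94 × 0.048077 = 1.776 kPa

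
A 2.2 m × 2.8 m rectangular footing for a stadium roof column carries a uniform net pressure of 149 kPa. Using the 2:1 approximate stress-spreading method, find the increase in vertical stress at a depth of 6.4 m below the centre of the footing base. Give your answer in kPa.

Δσ_z ≈ 11.6 kPa

By the 2:1 method the load spreads at 1 horizontal : 2 vertical, so at depth z the loaded area has grown by z in each plan dimension:
Δσ = qBL/((B+z)(L+z)) = 149×2.2×2.8/((2.2+6.4)(2.8+6.4)) = 11.601 kPa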